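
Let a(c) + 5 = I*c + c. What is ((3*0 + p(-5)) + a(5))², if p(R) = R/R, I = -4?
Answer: 361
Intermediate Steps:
a(c) = -5 - 3*c (a(c) = -5 + (-4*c + c) = -5 - 3*c)
p(R) = 1
((3*0 + p(-5)) + a(5))² = ((3*0 + 1) + (-5 - 3*5))² = ((0 + 1) + (-5 - 15))² = (1 - 20)² = (-19)² = 361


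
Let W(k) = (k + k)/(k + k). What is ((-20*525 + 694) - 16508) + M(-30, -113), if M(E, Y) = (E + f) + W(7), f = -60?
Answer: -26403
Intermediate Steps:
W(k) = 1 (W(k) = (2*k)/((2*k)) = (2*k)*(1/(2*k)) = 1)
M(E, Y) = -59 + E (M(E, Y) = (E - 60) + 1 = (-60 + E) + 1 = -59 + E)
((-20*525 + 694) - 16508) + M(-30, -113) = ((-20*525 + 694) - 16508) + (-59 - 30) = ((-10500 + 694) - 16508) - 89 = (-9806 - 16508) - 89 = -26314 - 89 = -26403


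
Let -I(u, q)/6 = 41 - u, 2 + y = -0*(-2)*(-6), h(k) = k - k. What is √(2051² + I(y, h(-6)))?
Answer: √4206343 ≈ 2050.9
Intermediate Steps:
h(k) = 0
y = -2 (y = -2 - 0*(-2)*(-6) = -2 - 1*0*(-6) = -2 + 0*(-6) = -2 + 0 = -2)
I(u, q) = -246 + 6*u (I(u, q) = -6*(41 - u) = -246 + 6*u)
√(2051² + I(y, h(-6))) = √(2051² + (-246 + 6*(-2))) = √(4206601 + (-246 - 12)) = √(4206601 - 258) = √4206343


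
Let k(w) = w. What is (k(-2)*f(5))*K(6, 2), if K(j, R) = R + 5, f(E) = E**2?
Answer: -350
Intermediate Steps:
K(j, R) = 5 + R
(k(-2)*f(5))*K(6, 2) = (-2*5**2)*(5 + 2) = -2*25*7 = -50*7 = -350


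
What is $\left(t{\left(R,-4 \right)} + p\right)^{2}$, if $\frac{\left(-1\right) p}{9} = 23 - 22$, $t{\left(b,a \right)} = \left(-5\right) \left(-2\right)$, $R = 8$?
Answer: $1$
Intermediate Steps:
$t{\left(b,a \right)} = 10$
$p = -9$ ($p = - 9 \left(23 - 22\right) = \left(-9\right) 1 = -9$)
$\left(t{\left(R,-4 \right)} + p\right)^{2} = \left(10 - 9\right)^{2} = 1^{2} = 1$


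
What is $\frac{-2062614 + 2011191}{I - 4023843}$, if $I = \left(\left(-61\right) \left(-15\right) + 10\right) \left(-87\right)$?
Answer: $\frac{17141}{1368106} \approx 0.012529$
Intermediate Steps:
$I = -80475$ ($I = \left(915 + 10\right) \left(-87\right) = 925 \left(-87\right) = -80475$)
$\frac{-2062614 + 2011191}{I - 4023843} = \frac{-2062614 + 2011191}{-80475 - 4023843} = - \frac{51423}{-4104318} = \left(-51423\right) \left(- \frac{1}{4104318}\right) = \frac{17141}{1368106}$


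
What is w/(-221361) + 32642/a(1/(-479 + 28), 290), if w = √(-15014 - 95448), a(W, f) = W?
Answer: -14721542 - I*√110462/221361 ≈ -1.4722e+7 - 0.0015014*I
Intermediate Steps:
w = I*√110462 (w = √(-110462) = I*√110462 ≈ 332.36*I)
w/(-221361) + 32642/a(1/(-479 + 28), 290) = (I*√110462)/(-221361) + 32642/(1/(-479 + 28)) = (I*√110462)*(-1/221361) + 32642/(1/(-451)) = -I*√110462/221361 + 32642/(-1/451) = -I*√110462/221361 + 32642*(-451) = -I*√110462/221361 - 14721542 = -14721542 - I*√110462/221361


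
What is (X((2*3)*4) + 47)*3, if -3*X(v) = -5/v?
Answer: 3389/24 ≈ 141.21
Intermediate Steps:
X(v) = 5/(3*v) (X(v) = -(-5)/(3*v) = 5/(3*v))
(X((2*3)*4) + 47)*3 = (5/(3*(((2*3)*4))) + 47)*3 = (5/(3*((6*4))) + 47)*3 = ((5/3)/24 + 47)*3 = ((5/3)*(1/24) + 47)*3 = (5/72 + 47)*3 = (3389/72)*3 = 3389/24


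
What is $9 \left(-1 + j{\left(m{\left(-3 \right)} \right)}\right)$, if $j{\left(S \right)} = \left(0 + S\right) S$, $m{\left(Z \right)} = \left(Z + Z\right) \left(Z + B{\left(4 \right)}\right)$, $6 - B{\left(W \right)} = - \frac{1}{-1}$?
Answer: $1287$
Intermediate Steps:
$B{\left(W \right)} = 5$ ($B{\left(W \right)} = 6 - - \frac{1}{-1} = 6 - \left(-1\right) \left(-1\right) = 6 - 1 = 5$)
$m{\left(Z \right)} = 2 Z \left(5 + Z\right)$ ($m{\left(Z \right)} = \left(Z + Z\right) \left(Z + 5\right) = 2 Z \left(5 + Z\right)$)
$j{\left(S \right)} = S^{2}$ ($j{\left(S \right)} = S S = S^{2}$)
$9 \left(-1 + j{\left(m{\left(-3 \right)} \right)}\right) = 9 \left(-1 + \left(2 \left(-3\right) \left(5 - 3\right)\right)^{2}\right) = 9 \left(-1 + \left(2 \left(-3\right) 2\right)^{2}\right) = 9 \left(-1 + \left(-12\right)^{2}\right) = 9 \left(-1 + 144\right) = 9 \cdot 143 = 1287$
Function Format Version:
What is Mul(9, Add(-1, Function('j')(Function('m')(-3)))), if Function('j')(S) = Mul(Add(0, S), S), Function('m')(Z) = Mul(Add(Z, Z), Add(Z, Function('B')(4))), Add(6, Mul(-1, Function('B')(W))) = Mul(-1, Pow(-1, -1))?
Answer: 1287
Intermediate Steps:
Function('B')(W) = 5 (Function('B')(W) = Add(6, Mul(-1, Mul(-1, Pow(-1, -1)))) = Add(6, Mul(-1, Mul(-1, -1))) = Add(6, Mul(-1, 1)) = Add(6, -1) = 5)
Function('m')(Z) = Mul(2, Z, Add(5, Z)) (Function('m')(Z) = Mul(Add(Z, Z), Add(Z, 5)) = Mul(Mul(2, Z), Add(5, Z)) = Mul(2, Z, Add(5, Z)))
Function('j')(S) = Pow(S, 2) (Function('j')(S) = Mul(S, S) = Pow(S, 2))
Mul(9, Add(-1, Function('j')(Function('m')(-3)))) = Mul(9, Add(-1, Pow(Mul(2, -3, Add(5, -3)), 2))) = Mul(9, Add(-1, Pow(Mul(2, -3, 2), 2))) = Mul(9, Add(-1, Pow(-12, 2))) = Mul(9, Add(-1, 144)) = Mul(9, 143) = 1287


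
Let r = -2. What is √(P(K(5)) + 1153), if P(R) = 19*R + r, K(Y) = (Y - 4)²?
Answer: 3*√130 ≈ 34.205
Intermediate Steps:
K(Y) = (-4 + Y)²
P(R) = -2 + 19*R (P(R) = 19*R - 2 = -2 + 19*R)
√(P(K(5)) + 1153) = √((-2 + 19*(-4 + 5)²) + 1153) = √((-2 + 19*1²) + 1153) = √((-2 + 19*1) + 1153) = √((-2 + 19) + 1153) = √(17 + 1153) = √1170 = 3*√130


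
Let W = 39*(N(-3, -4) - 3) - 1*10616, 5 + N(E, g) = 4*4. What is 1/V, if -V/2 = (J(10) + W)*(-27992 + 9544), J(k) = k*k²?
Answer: -1/343280384 ≈ -2.9131e-9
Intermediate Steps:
N(E, g) = 11 (N(E, g) = -5 + 4*4 = -5 + 16 = 11)
W = -10304 (W = 39*(11 - 3) - 1*10616 = 39*8 - 10616 = 312 - 10616 = -10304)
J(k) = k³
V = -343280384 (V = -2*(10³ - 10304)*(-27992 + 9544) = -2*(1000 - 10304)*(-18448) = -(-18608)*(-18448) = -2*171640192 = -343280384)
1/V = 1/(-343280384) = -1/343280384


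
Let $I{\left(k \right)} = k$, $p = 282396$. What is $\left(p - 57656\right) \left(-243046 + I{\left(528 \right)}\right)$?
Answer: $-54503495320$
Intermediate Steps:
$\left(p - 57656\right) \left(-243046 + I{\left(528 \right)}\right) = \left(282396 - 57656\right) \left(-243046 + 528\right) = 224740 \left(-242518\right) = -54503495320$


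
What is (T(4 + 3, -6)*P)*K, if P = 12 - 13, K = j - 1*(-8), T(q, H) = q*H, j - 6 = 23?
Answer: 1554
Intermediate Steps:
j = 29 (j = 6 + 23 = 29)
T(q, H) = H*q
K = 37 (K = 29 - 1*(-8) = 29 + 8 = 37)
P = -1
(T(4 + 3, -6)*P)*K = (-6*(4 + 3)*(-1))*37 = (-6*7*(-1))*37 = -42*(-1)*37 = 42*37 = 1554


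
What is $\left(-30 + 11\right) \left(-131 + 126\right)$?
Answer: $95$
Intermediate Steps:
$\left(-30 + 11\right) \left(-131 + 126\right) = \left(-19\right) \left(-5\right) = 95$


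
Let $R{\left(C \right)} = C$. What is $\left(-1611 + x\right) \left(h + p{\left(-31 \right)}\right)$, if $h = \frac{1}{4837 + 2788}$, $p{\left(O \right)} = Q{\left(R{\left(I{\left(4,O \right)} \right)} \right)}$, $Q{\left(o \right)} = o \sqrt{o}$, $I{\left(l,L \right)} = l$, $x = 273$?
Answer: $- \frac{81619338}{7625} \approx -10704.0$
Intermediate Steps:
$Q{\left(o \right)} = o^{\frac{3}{2}}$
$p{\left(O \right)} = 8$ ($p{\left(O \right)} = 4^{\frac{3}{2}} = 8$)
$h = \frac{1}{7625} \approx 0.00013115$
$\left(-1611 + x\right) \left(h + p{\left(-31 \right)}\right) = \left(-1611 + 273\right) \left(\frac{1}{7625} + 8\right) = \left(-1338\right) \frac{61001}{7625} = - \frac{81619338}{7625}$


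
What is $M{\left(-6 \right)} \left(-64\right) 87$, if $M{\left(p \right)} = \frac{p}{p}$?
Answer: $-5568$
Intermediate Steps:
$M{\left(p \right)} = 1$
$M{\left(-6 \right)} \left(-64\right) 87 = 1 \left(-64\right) 87 = \left(-64\right) 87 = -5568$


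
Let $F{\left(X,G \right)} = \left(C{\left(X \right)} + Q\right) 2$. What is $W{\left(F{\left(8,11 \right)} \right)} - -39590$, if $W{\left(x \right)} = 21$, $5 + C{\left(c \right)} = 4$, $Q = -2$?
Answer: $39611$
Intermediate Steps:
$C{\left(c \right)} = -1$ ($C{\left(c \right)} = -5 + 4 = -1$)
$F{\left(X,G \right)} = -6$ ($F{\left(X,G \right)} = \left(-1 - 2\right) 2 = \left(-3\right) 2 = -6$)
$W{\left(F{\left(8,11 \right)} \right)} - -39590 = 21 - -39590 = 21 + 39590 = 39611$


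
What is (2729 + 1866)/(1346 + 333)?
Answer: 4595/1679 ≈ 2.7367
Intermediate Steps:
(2729 + 1866)/(1346 + 333) = 4595/1679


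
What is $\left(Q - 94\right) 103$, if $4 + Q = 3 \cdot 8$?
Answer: $-7622$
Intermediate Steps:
$Q = 20$ ($Q = -4 + 3 \cdot 8 = -4 + 24 = 20$)
$\left(Q - 94\right) 103 = \left(20 - 94\right) 103 = \left(-74\right) 103 = -7622$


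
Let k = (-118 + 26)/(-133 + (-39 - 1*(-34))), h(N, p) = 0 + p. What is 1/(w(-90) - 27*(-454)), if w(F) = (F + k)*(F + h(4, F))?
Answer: 1/28338 ≈ 3.5288e-5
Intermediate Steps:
h(N, p) = p
k = ⅔ (k = -92/(-133 + (-39 + 34)) = -92/(-133 - 5) = -92/(-138) = -92*(-1/138) = ⅔ ≈ 0.66667)
w(F) = 2*F*(⅔ + F) (w(F) = (F + ⅔)*(F + F) = (⅔ + F)*(2*F) = 2*F*(⅔ + F))
1/(w(-90) - 27*(-454)) = 1/((⅔)*(-90)*(2 + 3*(-90)) - 27*(-454)) = 1/((⅔)*(-90)*(2 - 270) + 12258) = 1/((⅔)*(-90)*(-268) + 12258) = 1/(16080 + 12258) = 1/28338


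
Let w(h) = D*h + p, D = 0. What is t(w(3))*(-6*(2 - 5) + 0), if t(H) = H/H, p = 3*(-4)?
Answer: 18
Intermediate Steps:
p = -12
w(h) = -12 (w(h) = 0*h - 12 = 0 - 12 = -12)
t(H) = 1
t(w(3))*(-6*(2 - 5) + 0) = 1*(-6*(2 - 5) + 0) = 1*(-6*(-3) + 0) = 1*(18 + 0) = 1*18 = 18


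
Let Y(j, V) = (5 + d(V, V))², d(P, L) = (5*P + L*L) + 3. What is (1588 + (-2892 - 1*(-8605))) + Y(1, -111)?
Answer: 138634377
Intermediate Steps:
d(P, L) = 3 + L² + 5*P (d(P, L) = (5*P + L²) + 3 = (L² + 5*P) + 3 = 3 + L² + 5*P)
Y(j, V) = (8 + V² + 5*V)² (Y(j, V) = (5 + (3 + V² + 5*V))² = (8 + V² + 5*V)²)
(1588 + (-2892 - 1*(-8605))) + Y(1, -111) = (1588 + (-2892 - 1*(-8605))) + (8 + (-111)² + 5*(-111))² = (1588 + (-2892 + 8605)) + (8 + 12321 - 555)² = (1588 + 5713) + 11774² = 7301 + 138627076 = 138634377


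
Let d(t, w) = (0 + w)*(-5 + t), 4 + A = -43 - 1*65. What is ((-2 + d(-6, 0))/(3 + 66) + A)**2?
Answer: 59752900/4761 ≈ 12551.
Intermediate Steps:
A = -112 (A = -4 + (-43 - 1*65) = -4 + (-43 - 65) = -4 - 108 = -112)
d(t, w) = w*(-5 + t)
((-2 + d(-6, 0))/(3 + 66) + A)**2 = ((-2 + 0*(-5 - 6))/(3 + 66) - 112)**2 = ((-2 + 0*(-11))/69 - 112)**2 = ((-2 + 0)*(1/69) - 112)**2 = (-2*1/69 - 112)**2 = (-2/69 - 112)**2 = (-7730/69)**2 = 59752900/4761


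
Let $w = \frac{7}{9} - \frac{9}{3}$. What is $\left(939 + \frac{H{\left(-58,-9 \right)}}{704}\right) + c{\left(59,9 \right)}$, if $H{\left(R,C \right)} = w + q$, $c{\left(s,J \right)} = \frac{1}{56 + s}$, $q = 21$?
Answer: $\frac{684218731}{728640} \approx 939.04$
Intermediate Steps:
$w = - \frac{20}{9}$ ($w = 7 \cdot \frac{1}{9} - 3 = \frac{7}{9} - 3 = - \frac{20}{9} \approx -2.2222$)
$H{\left(R,C \right)} = \frac{169}{9}$ ($H{\left(R,C \right)} = - \frac{20}{9} + 21 = \frac{169}{9}$)
$\left(939 + \frac{H{\left(-58,-9 \right)}}{704}\right) + c{\left(59,9 \right)} = \left(939 + \frac{169}{9 \cdot 704}\right) + \frac{1}{56 + 59} = \left(939 + \frac{169}{9} \cdot \frac{1}{704}\right) + \frac{1}{115} = \left(939 + \frac{169}{6336}\right) + \frac{1}{115} = \frac{5949673}{6336} + \frac{1}{115} = \frac{684218731}{728640}$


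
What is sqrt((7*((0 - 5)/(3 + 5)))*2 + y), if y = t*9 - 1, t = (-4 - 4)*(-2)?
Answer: sqrt(537)/2 ≈ 11.587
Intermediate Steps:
t = 16 (t = -8*(-2) = 16)
y = 143 (y = 16*9 - 1 = 144 - 1 = 143)
sqrt((7*((0 - 5)/(3 + 5)))*2 + y) = sqrt((7*((0 - 5)/(3 + 5)))*2 + 143) = sqrt((7*(-5/8))*2 + 143) = sqrt(-35/8*2 + 143) = sqrt(-35/4 + 143) = sqrt(537/4) = sqrt(537)/2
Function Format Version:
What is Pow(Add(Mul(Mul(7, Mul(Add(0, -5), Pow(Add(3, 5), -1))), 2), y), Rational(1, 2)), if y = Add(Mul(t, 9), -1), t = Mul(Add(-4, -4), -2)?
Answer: Mul(Rational(1, 2), Pow(537, Rational(1, 2))) ≈ 11.587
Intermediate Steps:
t = 16 (t = Mul(-8, -2) = 16)
y = 143 (y = Add(Mul(16, 9), -1) = Add(144, -1) = 143)
Pow(Add(Mul(Mul(7, Mul(Add(0, -5), Pow(Add(3, 5), -1))), 2), y), Rational(1, 2)) = Pow(Add(Mul(Mul(7, Mul(Add(0, -5), Pow(Add(3, 5), -1))), 2), 143), Rational(1, 2)) = Pow(Add(Mul(Mul(7, Mul(-5, Pow(8, -1))), 2), 143), Rational(1, 2)) = Pow(Add(Mul(Mul(7, Mul(-5, Rational(1, 8))), 2), 143), Rational(1, 2)) = Pow(Add(Mul(Mul(7, Rational(-5, 8)), 2), 143), Rational(1, 2)) = Pow(Add(Mul(Rational(-35, 8), 2), 143), Rational(1, 2)) = Pow(Add(Rational(-35, 4), 143), Rational(1, 2)) = Pow(Rational(537, 4), Rational(1, 2)) = Mul(Rational(1, 2), Pow(537, Rational(1, 2)))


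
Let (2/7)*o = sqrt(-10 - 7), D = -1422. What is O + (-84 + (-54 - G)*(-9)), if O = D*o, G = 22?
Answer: 600 - 4977*I*sqrt(17) ≈ 600.0 - 20521.0*I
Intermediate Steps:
o = 7*I*sqrt(17)/2 (o = 7*sqrt(-10 - 7)/2 = 7*sqrt(-17)/2 = 7*(I*sqrt(17))/2 = 7*I*sqrt(17)/2 ≈ 14.431*I)
O = -4977*I*sqrt(17) ≈ -20521.0*I
O + (-84 + (-54 - G)*(-9)) = -4977*I*sqrt(17) + (-84 + (-54 - 1*22)*(-9)) = -4977*I*sqrt(17) + (-84 + (-54 - 22)*(-9)) = -4977*I*sqrt(17) + (-84 - 76*(-9)) = -4977*I*sqrt(17) + (-84 + 684) = -4977*I*sqrt(17) + 600 = 600 - 4977*I*sqrt(17)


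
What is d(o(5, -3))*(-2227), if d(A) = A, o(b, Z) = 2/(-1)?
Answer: 4454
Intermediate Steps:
o(b, Z) = -2 (o(b, Z) = 2*(-1) = -2)
d(o(5, -3))*(-2227) = -2*(-2227) = 4454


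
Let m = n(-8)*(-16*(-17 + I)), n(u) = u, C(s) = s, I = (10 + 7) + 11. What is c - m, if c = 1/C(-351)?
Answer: -494209/351 ≈ -1408.0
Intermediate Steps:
I = 28 (I = 17 + 11 = 28)
m = 1408 (m = -(-128)*(-17 + 28) = -(-128)*11 = -8*(-176) = 1408)
c = -1/351 (c = 1/(-351) = -1/351 ≈ -0.0028490)
c - m = -1/351 - 1*1408 = -1/351 - 1408 = -494209/351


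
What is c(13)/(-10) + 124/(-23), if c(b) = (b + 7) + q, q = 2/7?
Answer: -5973/805 ≈ -7.4199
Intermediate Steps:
q = 2/7 (q = 2*(⅐) = 2/7 ≈ 0.28571)
c(b) = 51/7 + b (c(b) = (b + 7) + 2/7 = (7 + b) + 2/7 = 51/7 + b)
c(13)/(-10) + 124/(-23) = (51/7 + 13)/(-10) + 124/(-23) = (142/7)*(-⅒) + 124*(-1/23) = -71/35 - 124/23 = -5973/805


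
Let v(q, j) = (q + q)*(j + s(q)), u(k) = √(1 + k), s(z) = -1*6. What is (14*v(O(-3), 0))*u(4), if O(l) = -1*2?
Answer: 336*√5 ≈ 751.32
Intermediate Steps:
O(l) = -2
s(z) = -6
v(q, j) = 2*q*(-6 + j) (v(q, j) = (q + q)*(j - 6) = (2*q)*(-6 + j) = 2*q*(-6 + j))
(14*v(O(-3), 0))*u(4) = (14*(2*(-2)*(-6 + 0)))*√(1 + 4) = (14*(2*(-2)*(-6)))*√5 = (14*24)*√5 = 336*√5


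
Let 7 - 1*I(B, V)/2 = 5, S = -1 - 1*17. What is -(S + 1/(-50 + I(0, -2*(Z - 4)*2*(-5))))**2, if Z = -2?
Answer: -687241/2116 ≈ -324.78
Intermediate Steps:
S = -18 (S = -1 - 17 = -18)
I(B, V) = 4 (I(B, V) = 14 - 2*5 = 14 - 10 = 4)
-(S + 1/(-50 + I(0, -2*(Z - 4)*2*(-5))))**2 = -(-18 + 1/(-50 + 4))**2 = -(-18 + 1/(-46))**2 = -(-18 - 1/46)**2 = -(-829/46)**2 = -1*687241/2116 = -687241/2116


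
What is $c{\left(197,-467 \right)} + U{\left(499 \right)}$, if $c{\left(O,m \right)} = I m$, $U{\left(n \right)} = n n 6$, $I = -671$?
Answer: $1807363$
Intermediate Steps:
$U{\left(n \right)} = 6 n^{2}$ ($U{\left(n \right)} = n^{2} \cdot 6 = 6 n^{2}$)
$c{\left(O,m \right)} = - 671 m$
$c{\left(197,-467 \right)} + U{\left(499 \right)} = \left(-671\right) \left(-467\right) + 6 \cdot 499^{2} = 313357 + 6 \cdot 249001 = 313357 + 1494006 = 1807363$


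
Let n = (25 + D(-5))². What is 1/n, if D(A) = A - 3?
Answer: 1/289 ≈ 0.0034602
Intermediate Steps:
D(A) = -3 + A
n = 289 (n = (25 + (-3 - 5))² = (25 - 8)² = 17² = 289)
1/n = 1/289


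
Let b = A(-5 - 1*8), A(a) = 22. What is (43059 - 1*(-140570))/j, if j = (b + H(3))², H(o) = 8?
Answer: 183629/900 ≈ 204.03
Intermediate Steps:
b = 22
j = 900 (j = (22 + 8)² = 30² = 900)
(43059 - 1*(-140570))/j = (43059 - 1*(-140570))/900 = (43059 + 140570)*(1/900) = 183629*(1/900) = 183629/900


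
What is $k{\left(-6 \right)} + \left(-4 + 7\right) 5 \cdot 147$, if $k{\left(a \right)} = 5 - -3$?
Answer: $2213$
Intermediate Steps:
$k{\left(a \right)} = 8$ ($k{\left(a \right)} = 5 + 3 = 8$)
$k{\left(-6 \right)} + \left(-4 + 7\right) 5 \cdot 147 = 8 + \left(-4 + 7\right) 5 \cdot 147 = 8 + 3 \cdot 5 \cdot 147 = 8 + 15 \cdot 147 = 8 + 2205 = 2213$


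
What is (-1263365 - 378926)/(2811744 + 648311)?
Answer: -1642291/3460055 ≈ -0.47464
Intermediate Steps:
(-1263365 - 378926)/(2811744 + 648311) = -1642291/3460055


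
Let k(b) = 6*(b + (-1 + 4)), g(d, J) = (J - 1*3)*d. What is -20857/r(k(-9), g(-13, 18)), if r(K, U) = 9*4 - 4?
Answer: -20857/32 ≈ -651.78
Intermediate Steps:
g(d, J) = d*(-3 + J) (g(d, J) = (J - 3)*d = (-3 + J)*d = d*(-3 + J))
k(b) = 18 + 6*b (k(b) = 6*(b + 3) = 6*(3 + b) = 18 + 6*b)
r(K, U) = 32 (r(K, U) = 36 - 4 = 32)
-20857/r(k(-9), g(-13, 18)) = -20857/32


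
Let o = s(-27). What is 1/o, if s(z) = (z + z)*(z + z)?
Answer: 1/2916 ≈ 0.00034294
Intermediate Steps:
s(z) = 4*z² (s(z) = (2*z)*(2*z) = 4*z²)
o = 2916 (o = 4*(-27)² = 4*729 = 2916)
1/o = 1/2916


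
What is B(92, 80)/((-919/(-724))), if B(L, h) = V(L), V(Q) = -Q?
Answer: -66608/919 ≈ -72.479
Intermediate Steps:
B(L, h) = -L
B(92, 80)/((-919/(-724))) = (-1*92)/((-919/(-724))) = -92/((-919*(-1/724))) = -92/919/724 = -92*724/919 = -66608/919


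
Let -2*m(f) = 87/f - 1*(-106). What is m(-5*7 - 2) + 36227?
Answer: 2676963/74 ≈ 36175.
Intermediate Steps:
m(f) = -53 - 87/(2*f) (m(f) = -(87/f - 1*(-106))/2 = -(87/f + 106)/2 = -(106 + 87/f)/2 = -53 - 87/(2*f))
m(-5*7 - 2) + 36227 = (-53 - 87/(2*(-5*7 - 2))) + 36227 = (-53 - 87/(2*(-35 - 2))) + 36227 = (-53 - 87/2/(-37)) + 36227 = (-53 - 87/2*(-1/37)) + 36227 = (-53 + 87/74) + 36227 = -3835/74 + 36227 = 2676963/74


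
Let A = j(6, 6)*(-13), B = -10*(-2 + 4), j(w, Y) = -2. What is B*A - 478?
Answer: -998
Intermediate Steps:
B = -20 (B = -10*2 = -20)
A = 26 (A = -2*(-13) = 26)
B*A - 478 = -20*26 - 478 = -520 - 478 = -998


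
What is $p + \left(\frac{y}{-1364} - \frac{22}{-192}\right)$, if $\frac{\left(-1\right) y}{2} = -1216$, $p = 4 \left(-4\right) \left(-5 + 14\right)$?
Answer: $- \frac{4768601}{32736} \approx -145.67$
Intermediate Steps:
$p = -144$ ($p = \left(-16\right) 9 = -144$)
$y = 2432$ ($y = \left(-2\right) \left(-1216\right) = 2432$)
$p + \left(\frac{y}{-1364} - \frac{22}{-192}\right) = -144 + \left(\frac{2432}{-1364} - \frac{22}{-192}\right) = -144 + \left(2432 \left(- \frac{1}{1364}\right) - - \frac{11}{96}\right) = -144 + \left(- \frac{608}{341} + \frac{11}{96}\right) = -144 - \frac{54617}{32736} = - \frac{4768601}{32736}$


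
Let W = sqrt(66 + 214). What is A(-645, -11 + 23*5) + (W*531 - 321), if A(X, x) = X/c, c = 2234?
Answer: -717759/2234 + 1062*sqrt(70) ≈ 8564.0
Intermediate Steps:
W = 2*sqrt(70) (W = sqrt(280) = 2*sqrt(70) ≈ 16.733)
A(X, x) = X/2234
A(-645, -11 + 23*5) + (W*531 - 321) = (1/2234)*(-645) + ((2*sqrt(70))*531 - 321) = -645/2234 + (1062*sqrt(70) - 321) = -645/2234 + (-321 + 1062*sqrt(70)) = -717759/2234 + 1062*sqrt(70)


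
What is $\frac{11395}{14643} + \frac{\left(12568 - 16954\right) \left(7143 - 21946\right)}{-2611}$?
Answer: $- \frac{950681050649}{38232873} \approx -24866.0$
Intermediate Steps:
$\frac{11395}{14643} + \frac{\left(12568 - 16954\right) \left(7143 - 21946\right)}{-2611} = 11395 \cdot \frac{1}{14643} + \left(-4386\right) \left(-14803\right) \left(- \frac{1}{2611}\right) = \frac{11395}{14643} + 64925958 \left(- \frac{1}{2611}\right) = \frac{11395}{14643} - \frac{64925958}{2611} = - \frac{950681050649}{38232873}$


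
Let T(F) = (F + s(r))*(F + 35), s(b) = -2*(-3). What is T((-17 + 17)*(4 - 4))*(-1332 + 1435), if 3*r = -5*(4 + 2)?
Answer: 21630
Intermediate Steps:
r = -10 (r = (-5*(4 + 2))/3 = (-5*6)/3 = (1/3)*(-30) = -10)
s(b) = 6
T(F) = (6 + F)*(35 + F) (T(F) = (F + 6)*(F + 35) = (6 + F)*(35 + F))
T((-17 + 17)*(4 - 4))*(-1332 + 1435) = (210 + ((-17 + 17)*(4 - 4))**2 + 41*((-17 + 17)*(4 - 4)))*(-1332 + 1435) = (210 + (0*0)**2 + 41*(0*0))*103 = (210 + 0**2 + 41*0)*103 = (210 + 0 + 0)*103 = 210*103 = 21630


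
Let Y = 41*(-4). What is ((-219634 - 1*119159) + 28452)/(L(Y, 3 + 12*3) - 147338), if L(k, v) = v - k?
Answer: 103447/49045 ≈ 2.1092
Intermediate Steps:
Y = -164
((-219634 - 1*119159) + 28452)/(L(Y, 3 + 12*3) - 147338) = ((-219634 - 1*119159) + 28452)/(((3 + 12*3) - 1*(-164)) - 147338) = ((-219634 - 119159) + 28452)/(((3 + 36) + 164) - 147338) = (-338793 + 28452)/((39 + 164) - 147338) = -310341/(203 - 147338) = -310341/(-147135) = -310341*(-1/147135) = 103447/49045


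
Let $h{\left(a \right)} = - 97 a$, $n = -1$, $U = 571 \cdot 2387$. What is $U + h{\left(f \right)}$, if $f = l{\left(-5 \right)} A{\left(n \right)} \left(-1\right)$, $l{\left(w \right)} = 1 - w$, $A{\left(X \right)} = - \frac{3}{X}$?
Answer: $1364723$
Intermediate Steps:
$U = 1362977$
$f = -18$ ($f = \left(1 - -5\right) \left(- \frac{3}{-1}\right) \left(-1\right) = \left(1 + 5\right) \left(\left(-3\right) \left(-1\right)\right) \left(-1\right) = 6 \cdot 3 \left(-1\right) = 18 \left(-1\right) = -18$)
$U + h{\left(f \right)} = 1362977 - -1746 = 1362977 + 1746 = 1364723$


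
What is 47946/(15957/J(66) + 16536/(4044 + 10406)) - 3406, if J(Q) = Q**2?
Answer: 36800643926/5603879 ≈ 6567.0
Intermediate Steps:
47946/(15957/J(66) + 16536/(4044 + 10406)) - 3406 = 47946/(15957/(66**2) + 16536/(4044 + 10406)) - 3406 = 47946/(15957/4356 + 16536/14450) - 3406 = 47946/(15957*(1/4356) + 16536*(1/14450)) - 3406 = 47946/(1773/484 + 8268/7225) - 3406 = 47946/(16811637/3496900) - 3406 = 47946*(3496900/16811637) - 3406 = 55887455800/5603879 - 3406 = 36800643926/5603879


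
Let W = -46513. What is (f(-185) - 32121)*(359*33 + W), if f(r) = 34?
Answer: 1112327942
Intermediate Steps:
(f(-185) - 32121)*(359*33 + W) = (34 - 32121)*(359*33 - 46513) = -32087*(11847 - 46513) = -32087*(-34666) = 1112327942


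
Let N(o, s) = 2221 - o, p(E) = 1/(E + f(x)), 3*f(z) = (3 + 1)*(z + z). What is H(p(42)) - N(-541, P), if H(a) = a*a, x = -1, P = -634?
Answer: -38458079/13924 ≈ -2762.0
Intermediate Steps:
f(z) = 8*z/3 (f(z) = ((3 + 1)*(z + z))/3 = (4*(2*z))/3 = (8*z)/3 = 8*z/3)
p(E) = 1/(-8/3 + E) (p(E) = 1/(E + (8/3)*(-1)) = 1/(E - 8/3) = 1/(-8/3 + E))
H(a) = a**2
H(p(42)) - N(-541, P) = (3/(-8 + 3*42))**2 - (2221 - 1*(-541)) = (3/(-8 + 126))**2 - (2221 + 541) = (3/118)**2 - 1*2762 = (3*(1/118))**2 - 2762 = (3/118)**2 - 2762 = 9/13924 - 2762 = -38458079/13924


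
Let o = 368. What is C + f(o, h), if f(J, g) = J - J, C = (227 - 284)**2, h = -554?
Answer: 3249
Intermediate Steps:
C = 3249 (C = (-57)**2 = 3249)
f(J, g) = 0
C + f(o, h) = 3249 + 0 = 3249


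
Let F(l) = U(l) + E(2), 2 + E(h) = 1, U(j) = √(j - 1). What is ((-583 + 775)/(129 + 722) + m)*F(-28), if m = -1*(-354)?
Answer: -301446/851 + 301446*I*√29/851 ≈ -354.23 + 1907.6*I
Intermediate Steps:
U(j) = √(-1 + j)
E(h) = -1 (E(h) = -2 + 1 = -1)
F(l) = -1 + √(-1 + l) (F(l) = √(-1 + l) - 1 = -1 + √(-1 + l))
m = 354
((-583 + 775)/(129 + 722) + m)*F(-28) = ((-583 + 775)/(129 + 722) + 354)*(-1 + √(-1 - 28)) = (192/851 + 354)*(-1 + √(-29)) = (192*(1/851) + 354)*(-1 + I*√29) = (192/851 + 354)*(-1 + I*√29) = 301446*(-1 + I*√29)/851 = -301446/851 + 301446*I*√29/851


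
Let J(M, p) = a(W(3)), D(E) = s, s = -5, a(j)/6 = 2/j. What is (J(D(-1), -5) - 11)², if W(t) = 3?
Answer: 49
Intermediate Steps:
a(j) = 12/j (a(j) = 6*(2/j) = 12/j)
D(E) = -5
J(M, p) = 4 (J(M, p) = 12/3 = 12*(⅓) = 4)
(J(D(-1), -5) - 11)² = (4 - 11)² = (-7)² = 49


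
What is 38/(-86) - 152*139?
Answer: -908523/43 ≈ -21128.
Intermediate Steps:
38/(-86) - 152*139 = 38*(-1/86) - 21128 = -19/43 - 21128 = -908523/43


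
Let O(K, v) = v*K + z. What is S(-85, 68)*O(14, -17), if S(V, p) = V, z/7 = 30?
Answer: 2380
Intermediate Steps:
z = 210 (z = 7*30 = 210)
O(K, v) = 210 + K*v (O(K, v) = v*K + 210 = K*v + 210 = 210 + K*v)
S(-85, 68)*O(14, -17) = -85*(210 + 14*(-17)) = -85*(210 - 238) = -85*(-28) = 2380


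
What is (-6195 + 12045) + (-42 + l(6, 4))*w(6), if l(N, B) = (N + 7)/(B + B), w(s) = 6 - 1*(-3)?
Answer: 43893/8 ≈ 5486.6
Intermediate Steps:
w(s) = 9 (w(s) = 6 + 3 = 9)
l(N, B) = (7 + N)/(2*B) (l(N, B) = (7 + N)/((2*B)) = (7 + N)*(1/(2*B)) = (7 + N)/(2*B))
(-6195 + 12045) + (-42 + l(6, 4))*w(6) = (-6195 + 12045) + (-42 + (½)*(7 + 6)/4)*9 = 5850 + (-42 + (½)*(¼)*13)*9 = 5850 + (-42 + 13/8)*9 = 5850 - 323/8*9 = 5850 - 2907/8 = 43893/8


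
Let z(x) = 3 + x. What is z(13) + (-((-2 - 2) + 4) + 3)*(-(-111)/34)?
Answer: 877/34 ≈ 25.794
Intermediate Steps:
z(13) + (-((-2 - 2) + 4) + 3)*(-(-111)/34) = (3 + 13) + (-((-2 - 2) + 4) + 3)*(-(-111)/34) = 16 + (-(-4 + 4) + 3)*(-(-111)/34) = 16 + (-1*0 + 3)*(-1*(-111/34)) = 16 + (0 + 3)*(111/34) = 16 + 3*(111/34) = 16 + 333/34 = 877/34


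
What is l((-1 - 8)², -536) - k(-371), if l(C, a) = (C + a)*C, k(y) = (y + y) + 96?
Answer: -36209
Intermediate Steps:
k(y) = 96 + 2*y (k(y) = 2*y + 96 = 96 + 2*y)
l(C, a) = C*(C + a)
l((-1 - 8)², -536) - k(-371) = (-1 - 8)²*((-1 - 8)² - 536) - (96 + 2*(-371)) = (-9)²*((-9)² - 536) - (96 - 742) = 81*(81 - 536) - 1*(-646) = 81*(-455) + 646 = -36855 + 646 = -36209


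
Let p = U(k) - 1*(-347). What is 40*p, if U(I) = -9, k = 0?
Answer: 13520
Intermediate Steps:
p = 338 (p = -9 - 1*(-347) = -9 + 347 = 338)
40*p = 40*338 = 13520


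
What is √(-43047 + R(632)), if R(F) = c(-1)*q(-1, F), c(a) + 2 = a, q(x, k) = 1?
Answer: 5*I*√1722 ≈ 207.48*I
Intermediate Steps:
c(a) = -2 + a
R(F) = -3 (R(F) = (-2 - 1)*1 = -3*1 = -3)
√(-43047 + R(632)) = √(-43047 - 3) = √(-43050) = 5*I*√1722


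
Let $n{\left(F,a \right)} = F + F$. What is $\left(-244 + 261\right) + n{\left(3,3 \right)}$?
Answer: $23$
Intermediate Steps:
$n{\left(F,a \right)} = 2 F$
$\left(-244 + 261\right) + n{\left(3,3 \right)} = \left(-244 + 261\right) + 2 \cdot 3 = 17 + 6 = 23$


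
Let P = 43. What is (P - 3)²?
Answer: 1600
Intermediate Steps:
(P - 3)² = (43 - 3)² = 40² = 1600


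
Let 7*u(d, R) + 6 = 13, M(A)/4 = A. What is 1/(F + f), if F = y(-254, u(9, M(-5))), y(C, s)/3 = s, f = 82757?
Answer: 1/82760 ≈ 1.2083e-5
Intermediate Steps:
M(A) = 4*A
u(d, R) = 1 (u(d, R) = -6/7 + (1/7)*13 = -6/7 + 13/7 = 1)
y(C, s) = 3*s
F = 3 (F = 3*1 = 3)
1/(F + f) = 1/(3 + 82757) = 1/82760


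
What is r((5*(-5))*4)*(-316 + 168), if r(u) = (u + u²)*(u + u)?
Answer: 293040000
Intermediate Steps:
r(u) = 2*u*(u + u²) (r(u) = (u + u²)*(2*u) = 2*u*(u + u²))
r((5*(-5))*4)*(-316 + 168) = (2*((5*(-5))*4)²*(1 + (5*(-5))*4))*(-316 + 168) = (2*(-25*4)²*(1 - 25*4))*(-148) = (2*(-100)²*(1 - 100))*(-148) = (2*10000*(-99))*(-148) = -1980000*(-148) = 293040000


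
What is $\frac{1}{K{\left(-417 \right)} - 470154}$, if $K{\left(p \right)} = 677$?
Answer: $- \frac{1}{469477} \approx -2.13 \cdot 10^{-6}$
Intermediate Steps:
$\frac{1}{K{\left(-417 \right)} - 470154} = \frac{1}{677 - 470154} = \frac{1}{-469477} = - \frac{1}{469477}$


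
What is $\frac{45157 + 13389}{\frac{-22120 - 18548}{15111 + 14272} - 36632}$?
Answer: $- \frac{11782583}{7372594} \approx -1.5982$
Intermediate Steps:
$\frac{45157 + 13389}{\frac{-22120 - 18548}{15111 + 14272} - 36632} = \frac{58546}{- \frac{40668}{29383} - 36632} = \frac{58546}{- \frac{1076398724}{29383}} = 58546 \left(- \frac{29383}{1076398724}\right) = - \frac{11782583}{7372594}$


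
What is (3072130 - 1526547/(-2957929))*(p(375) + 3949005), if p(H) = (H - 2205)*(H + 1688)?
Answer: 1578573210460742655/2957929 ≈ 5.3368e+11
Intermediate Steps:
p(H) = (-2205 + H)*(1688 + H)
(3072130 - 1526547/(-2957929))*(p(375) + 3949005) = (3072130 - 1526547/(-2957929))*((-3722040 + 375² - 517*375) + 3949005) = (3072130 - 1526547*(-1/2957929))*((-3722040 + 140625 - 193875) + 3949005) = (3072130 + 1526547/2957929)*(-3775290 + 3949005) = (9087143945317/2957929)*173715 = 1578573210460742655/2957929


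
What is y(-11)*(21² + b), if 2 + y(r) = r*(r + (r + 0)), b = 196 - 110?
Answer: 126480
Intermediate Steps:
b = 86
y(r) = -2 + 2*r² (y(r) = -2 + r*(r + (r + 0)) = -2 + r*(r + r) = -2 + r*(2*r) = -2 + 2*r²)
y(-11)*(21² + b) = (-2 + 2*(-11)²)*(21² + 86) = (-2 + 2*121)*(441 + 86) = (-2 + 242)*527 = 240*527 = 126480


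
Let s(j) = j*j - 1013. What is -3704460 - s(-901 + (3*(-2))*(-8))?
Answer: -4431056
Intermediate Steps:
s(j) = -1013 + j² (s(j) = j² - 1013 = -1013 + j²)
-3704460 - s(-901 + (3*(-2))*(-8)) = -3704460 - (-1013 + (-901 + (3*(-2))*(-8))²) = -3704460 - (-1013 + (-901 - 6*(-8))²) = -3704460 - (-1013 + (-901 + 48)²) = -3704460 - (-1013 + (-853)²) = -3704460 - (-1013 + 727609) = -3704460 - 1*726596 = -3704460 - 726596 = -4431056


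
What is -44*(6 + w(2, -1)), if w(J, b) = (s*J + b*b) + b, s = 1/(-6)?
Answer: -748/3 ≈ -249.33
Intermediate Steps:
s = -1/6 ≈ -0.16667
w(J, b) = b + b**2 - J/6 (w(J, b) = (-J/6 + b*b) + b = (-J/6 + b**2) + b = (b**2 - J/6) + b = b + b**2 - J/6)
-44*(6 + w(2, -1)) = -44*(6 + (-1 + (-1)**2 - 1/6*2)) = -44*(6 + (-1 + 1 - 1/3)) = -44*(6 - 1/3) = -44*17/3 = -748/3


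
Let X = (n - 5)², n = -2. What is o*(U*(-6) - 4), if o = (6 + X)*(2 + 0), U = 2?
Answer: -1760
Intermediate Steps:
X = 49 (X = (-2 - 5)² = (-7)² = 49)
o = 110 (o = (6 + 49)*(2 + 0) = 55*2 = 110)
o*(U*(-6) - 4) = 110*(2*(-6) - 4) = 110*(-12 - 4) = 110*(-16) = -1760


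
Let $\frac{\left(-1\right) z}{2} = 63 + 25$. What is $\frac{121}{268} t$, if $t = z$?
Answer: $- \frac{5324}{67} \approx -79.463$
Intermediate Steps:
$z = -176$ ($z = - 2 \left(63 + 25\right) = \left(-2\right) 88 = -176$)
$t = -176$
$\frac{121}{268} t = \frac{121}{268} \left(-176\right) = - \frac{5324}{67}$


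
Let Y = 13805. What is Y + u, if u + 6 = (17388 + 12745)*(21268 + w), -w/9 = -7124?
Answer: 2572889871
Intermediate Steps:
w = 64116 (w = -9*(-7124) = 64116)
u = 2572876066 (u = -6 + (17388 + 12745)*(21268 + 64116) = -6 + 30133*85384 = -6 + 2572876072 = 2572876066)
Y + u = 13805 + 2572876066 = 2572889871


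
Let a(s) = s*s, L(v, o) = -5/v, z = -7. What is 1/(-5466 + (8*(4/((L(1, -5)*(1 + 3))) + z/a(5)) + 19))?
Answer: -25/136271 ≈ -0.00018346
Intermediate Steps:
a(s) = s²
1/(-5466 + (8*(4/((L(1, -5)*(1 + 3))) + z/a(5)) + 19)) = 1/(-5466 + (8*(4/(((-5/1)*(1 + 3))) - 7/(5²)) + 19)) = 1/(-5466 + (8*(4/((-5*1*4)) - 7/25) + 19)) = 1/(-5466 + (8*(4/((-5*4)) - 7*1/25) + 19)) = 1/(-5466 + (8*(4/(-20) - 7/25) + 19)) = 1/(-5466 + (8*(4*(-1/20) - 7/25) + 19)) = 1/(-5466 + (8*(-⅕ - 7/25) + 19)) = 1/(-5466 + (8*(-12/25) + 19)) = 1/(-5466 + (-96/25 + 19)) = 1/(-5466 + 379/25) = 1/(-136271/25) = -25/136271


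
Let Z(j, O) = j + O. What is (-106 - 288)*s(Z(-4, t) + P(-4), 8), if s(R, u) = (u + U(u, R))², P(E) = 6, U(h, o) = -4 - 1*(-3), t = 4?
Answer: -19306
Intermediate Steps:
U(h, o) = -1 (U(h, o) = -4 + 3 = -1)
Z(j, O) = O + j
s(R, u) = (-1 + u)² (s(R, u) = (u - 1)² = (-1 + u)²)
(-106 - 288)*s(Z(-4, t) + P(-4), 8) = (-106 - 288)*(-1 + 8)² = -394*7² = -394*49 = -19306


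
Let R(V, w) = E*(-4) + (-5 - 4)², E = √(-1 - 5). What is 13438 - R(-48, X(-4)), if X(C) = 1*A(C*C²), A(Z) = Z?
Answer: 13357 + 4*I*√6 ≈ 13357.0 + 9.798*I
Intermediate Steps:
E = I*√6 (E = √(-6) = I*√6 ≈ 2.4495*I)
X(C) = C³ (X(C) = 1*(C*C²) = 1*C³ = C³)
R(V, w) = 81 - 4*I*√6 (R(V, w) = (I*√6)*(-4) + (-5 - 4)² = -4*I*√6 + (-9)² = -4*I*√6 + 81 = 81 - 4*I*√6)
13438 - R(-48, X(-4)) = 13438 - (81 - 4*I*√6) = 13438 + (-81 + 4*I*√6) = 13357 + 4*I*√6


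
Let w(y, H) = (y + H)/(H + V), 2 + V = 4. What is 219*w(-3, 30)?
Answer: 5913/32 ≈ 184.78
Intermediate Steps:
V = 2 (V = -2 + 4 = 2)
w(y, H) = (H + y)/(2 + H) (w(y, H) = (y + H)/(H + 2) = (H + y)/(2 + H))
219*w(-3, 30) = 219*((30 - 3)/(2 + 30)) = 219*(27/32) = 5913/32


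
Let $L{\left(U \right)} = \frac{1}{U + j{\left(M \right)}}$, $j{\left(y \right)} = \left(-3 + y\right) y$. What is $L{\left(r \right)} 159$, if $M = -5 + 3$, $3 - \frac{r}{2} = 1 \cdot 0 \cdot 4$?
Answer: $\frac{159}{16} \approx 9.9375$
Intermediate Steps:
$r = 6$ ($r = 6 - 2 \cdot 1 \cdot 0 \cdot 4 = 6 - 2 \cdot 0 \cdot 4 = 6 - 0 = 6 + 0 = 6$)
$M = -2$
$j{\left(y \right)} = y \left(-3 + y\right)$
$L{\left(U \right)} = \frac{1}{10 + U}$ ($L{\left(U \right)} = \frac{1}{U - 2 \left(-3 - 2\right)} = \frac{1}{U - -10} = \frac{1}{U + 10} = \frac{1}{10 + U}$)
$L{\left(r \right)} 159 = \frac{1}{10 + 6} \cdot 159 = \frac{1}{16} \cdot 159 = \frac{159}{16}$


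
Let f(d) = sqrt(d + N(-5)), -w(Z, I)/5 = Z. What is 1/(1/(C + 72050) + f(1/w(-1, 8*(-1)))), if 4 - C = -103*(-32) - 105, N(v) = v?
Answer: 344315/113810706461 - 9484225538*I*sqrt(30)/113810706461 ≈ 3.0253e-6 - 0.45644*I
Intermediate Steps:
w(Z, I) = -5*Z
f(d) = sqrt(-5 + d) (f(d) = sqrt(d - 5) = sqrt(-5 + d))
C = -3187 (C = 4 - (-103*(-32) - 105) = 4 - (3296 - 105) = 4 - 1*3191 = 4 - 3191 = -3187)
1/(1/(C + 72050) + f(1/w(-1, 8*(-1)))) = 1/(1/(-3187 + 72050) + sqrt(-5 + 1/(-5*(-1)))) = 1/(1/68863 + sqrt(-5 + 1/5)) = 1/(1/68863 + sqrt(-24/5)) = 1/(1/68863 + 2*I*sqrt(30)/5)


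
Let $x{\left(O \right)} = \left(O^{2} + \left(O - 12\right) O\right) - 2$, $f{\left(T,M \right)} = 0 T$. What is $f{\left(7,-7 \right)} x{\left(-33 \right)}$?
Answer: $0$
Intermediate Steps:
$f{\left(T,M \right)} = 0$
$x{\left(O \right)} = -2 + O^{2} + O \left(-12 + O\right)$ ($x{\left(O \right)} = \left(O^{2} + \left(-12 + O\right) O\right) - 2 = \left(O^{2} + O \left(-12 + O\right)\right) - 2 = -2 + O^{2} + O \left(-12 + O\right)$)
$f{\left(7,-7 \right)} x{\left(-33 \right)} = 0 \left(-2 - -396 + 2 \left(-33\right)^{2}\right) = 0 \left(-2 + 396 + 2 \cdot 1089\right) = 0 \left(-2 + 396 + 2178\right) = 0 \cdot 2572 = 0$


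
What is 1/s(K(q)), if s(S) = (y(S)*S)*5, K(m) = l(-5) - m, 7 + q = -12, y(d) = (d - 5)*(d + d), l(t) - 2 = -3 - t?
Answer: 1/95220 ≈ 1.0502e-5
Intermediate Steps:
l(t) = -1 - t (l(t) = 2 + (-3 - t) = -1 - t)
y(d) = 2*d*(-5 + d) (y(d) = (-5 + d)*(2*d) = 2*d*(-5 + d))
q = -19 (q = -7 - 12 = -19)
K(m) = 4 - m (K(m) = (-1 - 1*(-5)) - m = (-1 + 5) - m = 4 - m)
s(S) = 10*S²*(-5 + S) (s(S) = ((2*S*(-5 + S))*S)*5 = (2*S²*(-5 + S))*5 = 10*S²*(-5 + S))
1/s(K(q)) = 1/(10*(4 - 1*(-19))²*(-5 + (4 - 1*(-19)))) = 1/(10*(4 + 19)²*(-5 + (4 + 19))) = 1/(10*23²*(-5 + 23)) = 1/(10*529*18) = 1/95220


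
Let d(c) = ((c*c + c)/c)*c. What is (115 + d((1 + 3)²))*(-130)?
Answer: -50310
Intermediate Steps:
d(c) = c + c² (d(c) = ((c² + c)/c)*c = ((c + c²)/c)*c = c + c²)
(115 + d((1 + 3)²))*(-130) = (115 + (1 + 3)²*(1 + (1 + 3)²))*(-130) = (115 + 4²*(1 + 4²))*(-130) = (115 + 16*(1 + 16))*(-130) = (115 + 16*17)*(-130) = (115 + 272)*(-130) = 387*(-130) = -50310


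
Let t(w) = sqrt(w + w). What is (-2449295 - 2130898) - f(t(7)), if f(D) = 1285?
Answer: -4581478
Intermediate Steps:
t(w) = sqrt(2)*sqrt(w) (t(w) = sqrt(2*w) = sqrt(2)*sqrt(w))
(-2449295 - 2130898) - f(t(7)) = (-2449295 - 2130898) - 1*1285 = -4580193 - 1285 = -4581478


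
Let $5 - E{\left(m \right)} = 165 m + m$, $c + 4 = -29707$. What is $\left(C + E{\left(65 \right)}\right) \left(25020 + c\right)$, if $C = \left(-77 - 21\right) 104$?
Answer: $98403107$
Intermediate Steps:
$c = -29711$ ($c = -4 - 29707 = -29711$)
$E{\left(m \right)} = 5 - 166 m$ ($E{\left(m \right)} = 5 - \left(165 m + m\right) = 5 - 166 m$)
$C = -10192$ ($C = \left(-98\right) 104 = -10192$)
$\left(C + E{\left(65 \right)}\right) \left(25020 + c\right) = \left(-10192 + \left(5 - 10790\right)\right) \left(25020 - 29711\right) = \left(-10192 + \left(5 - 10790\right)\right) \left(-4691\right) = \left(-10192 - 10785\right) \left(-4691\right) = \left(-20977\right) \left(-4691\right) = 98403107$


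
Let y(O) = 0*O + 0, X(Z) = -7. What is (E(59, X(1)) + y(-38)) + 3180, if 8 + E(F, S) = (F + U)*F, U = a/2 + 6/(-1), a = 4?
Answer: 6417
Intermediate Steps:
U = -4 (U = 4/2 + 6/(-1) = 4*(1/2) + 6*(-1) = 2 - 6 = -4)
y(O) = 0 (y(O) = 0 + 0 = 0)
E(F, S) = -8 + F*(-4 + F) (E(F, S) = -8 + (F - 4)*F = -8 + (-4 + F)*F = -8 + F*(-4 + F))
(E(59, X(1)) + y(-38)) + 3180 = ((-8 + 59**2 - 4*59) + 0) + 3180 = ((-8 + 3481 - 236) + 0) + 3180 = (3237 + 0) + 3180 = 3237 + 3180 = 6417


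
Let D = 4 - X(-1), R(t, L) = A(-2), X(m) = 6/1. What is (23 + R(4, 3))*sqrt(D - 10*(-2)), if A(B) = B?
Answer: 63*sqrt(2) ≈ 89.095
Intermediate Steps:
X(m) = 6 (X(m) = 6*1 = 6)
R(t, L) = -2
D = -2 (D = 4 - 1*6 = 4 - 6 = -2)
(23 + R(4, 3))*sqrt(D - 10*(-2)) = (23 - 2)*sqrt(-2 - 10*(-2)) = 21*sqrt(-2 + 20) = 21*sqrt(18) = 21*(3*sqrt(2)) = 63*sqrt(2)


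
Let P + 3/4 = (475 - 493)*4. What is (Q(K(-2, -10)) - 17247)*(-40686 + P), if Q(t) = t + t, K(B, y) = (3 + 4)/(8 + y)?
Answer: 1406502945/2 ≈ 7.0325e+8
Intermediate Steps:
P = -291/4 (P = -3/4 + (475 - 493)*4 = -3/4 - 18*4 = -3/4 - 72 = -291/4 ≈ -72.750)
K(B, y) = 7/(8 + y)
Q(t) = 2*t
(Q(K(-2, -10)) - 17247)*(-40686 + P) = (2*(7/(8 - 10)) - 17247)*(-40686 - 291/4) = (2*(7/(-2)) - 17247)*(-163035/4) = (2*(7*(-1/2)) - 17247)*(-163035/4) = (2*(-7/2) - 17247)*(-163035/4) = (-7 - 17247)*(-163035/4) = -17254*(-163035/4) = 1406502945/2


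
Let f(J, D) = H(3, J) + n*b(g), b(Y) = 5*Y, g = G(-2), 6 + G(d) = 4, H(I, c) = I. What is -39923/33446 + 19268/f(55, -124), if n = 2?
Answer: -645116219/568582 ≈ -1134.6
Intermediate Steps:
G(d) = -2 (G(d) = -6 + 4 = -2)
g = -2
f(J, D) = -17 (f(J, D) = 3 + 2*(5*(-2)) = 3 + 2*(-10) = 3 - 20 = -17)
-39923/33446 + 19268/f(55, -124) = -39923/33446 + 19268/(-17) = -39923*1/33446 + 19268*(-1/17) = -39923/33446 - 19268/17 = -645116219/568582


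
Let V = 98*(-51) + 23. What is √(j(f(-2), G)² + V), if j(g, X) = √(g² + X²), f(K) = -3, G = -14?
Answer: 3*I*√530 ≈ 69.065*I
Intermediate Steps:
j(g, X) = √(X² + g²)
V = -4975 (V = -4998 + 23 = -4975)
√(j(f(-2), G)² + V) = √((√((-14)² + (-3)²))² - 4975) = √((√(196 + 9))² - 4975) = √((√205)² - 4975) = √(205 - 4975) = √(-4770) = 3*I*√530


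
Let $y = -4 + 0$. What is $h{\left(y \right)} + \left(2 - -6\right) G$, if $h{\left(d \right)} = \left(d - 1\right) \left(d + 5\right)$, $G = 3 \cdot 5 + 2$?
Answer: $131$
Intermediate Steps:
$G = 17$ ($G = 15 + 2 = 17$)
$y = -4$
$h{\left(d \right)} = \left(-1 + d\right) \left(5 + d\right)$
$h{\left(y \right)} + \left(2 - -6\right) G = \left(-5 + \left(-4\right)^{2} + 4 \left(-4\right)\right) + \left(2 - -6\right) 17 = \left(-5 + 16 - 16\right) + \left(2 + 6\right) 17 = -5 + 8 \cdot 17 = -5 + 136 = 131$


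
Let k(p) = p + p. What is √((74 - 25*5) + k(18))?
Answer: I*√15 ≈ 3.873*I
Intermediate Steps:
k(p) = 2*p
√((74 - 25*5) + k(18)) = √((74 - 25*5) + 2*18) = √((74 - 125) + 36) = √(-51 + 36) = √(-15) = I*√15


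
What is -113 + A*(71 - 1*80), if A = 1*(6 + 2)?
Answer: -185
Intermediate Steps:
A = 8 (A = 1*8 = 8)
-113 + A*(71 - 1*80) = -113 + 8*(71 - 1*80) = -113 + 8*(71 - 80) = -113 + 8*(-9) = -113 - 72 = -185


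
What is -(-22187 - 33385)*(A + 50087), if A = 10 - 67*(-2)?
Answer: 2791437132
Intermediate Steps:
A = 144 (A = 10 + 134 = 144)
-(-22187 - 33385)*(A + 50087) = -(-22187 - 33385)*(144 + 50087) = -(-55572)*50231 = -1*(-2791437132) = 2791437132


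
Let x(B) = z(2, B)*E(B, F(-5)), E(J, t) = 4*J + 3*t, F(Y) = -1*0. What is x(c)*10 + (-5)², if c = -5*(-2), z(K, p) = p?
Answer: 4025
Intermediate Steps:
c = 10
F(Y) = 0
E(J, t) = 3*t + 4*J
x(B) = 4*B² (x(B) = B*(3*0 + 4*B) = B*(0 + 4*B) = B*(4*B) = 4*B²)
x(c)*10 + (-5)² = (4*10²)*10 + (-5)² = (4*100)*10 + 25 = 400*10 + 25 = 4000 + 25 = 4025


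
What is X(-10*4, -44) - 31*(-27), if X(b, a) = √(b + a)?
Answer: 837 + 2*I*√21 ≈ 837.0 + 9.1651*I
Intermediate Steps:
X(b, a) = √(a + b)
X(-10*4, -44) - 31*(-27) = √(-44 - 10*4) - 31*(-27) = √(-44 - 40) + 837 = √(-84) + 837 = 2*I*√21 + 837 = 837 + 2*I*√21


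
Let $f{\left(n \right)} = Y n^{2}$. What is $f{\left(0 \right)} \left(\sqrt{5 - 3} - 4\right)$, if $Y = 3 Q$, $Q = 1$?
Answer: $0$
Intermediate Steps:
$Y = 3$ ($Y = 3 \cdot 1 = 3$)
$f{\left(n \right)} = 3 n^{2}$
$f{\left(0 \right)} \left(\sqrt{5 - 3} - 4\right) = 3 \cdot 0^{2} \left(\sqrt{5 - 3} - 4\right) = 3 \cdot 0 \left(\sqrt{2} - 4\right) = 0 \left(-4 + \sqrt{2}\right) = 0$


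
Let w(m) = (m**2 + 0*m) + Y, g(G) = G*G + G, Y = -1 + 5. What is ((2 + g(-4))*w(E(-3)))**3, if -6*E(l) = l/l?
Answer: 1045678375/5832 ≈ 1.7930e+5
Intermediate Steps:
Y = 4
g(G) = G + G**2 (g(G) = G**2 + G = G + G**2)
E(l) = -1/6 (E(l) = -l/(6*l) = -1/6*1 = -1/6)
w(m) = 4 + m**2 (w(m) = (m**2 + 0*m) + 4 = (m**2 + 0) + 4 = m**2 + 4 = 4 + m**2)
((2 + g(-4))*w(E(-3)))**3 = ((2 - 4*(1 - 4))*(4 + (-1/6)**2))**3 = ((2 - 4*(-3))*(4 + 1/36))**3 = ((2 + 12)*(145/36))**3 = (14*(145/36))**3 = (1015/18)**3 = 1045678375/5832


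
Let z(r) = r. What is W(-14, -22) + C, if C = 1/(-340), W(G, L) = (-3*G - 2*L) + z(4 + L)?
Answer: 23119/340 ≈ 67.997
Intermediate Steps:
W(G, L) = 4 - L - 3*G (W(G, L) = (-3*G - 2*L) + (4 + L) = 4 - L - 3*G)
C = -1/340 ≈ -0.0029412
W(-14, -22) + C = (4 - 1*(-22) - 3*(-14)) - 1/340 = (4 + 22 + 42) - 1/340 = 68 - 1/340 = 23119/340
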